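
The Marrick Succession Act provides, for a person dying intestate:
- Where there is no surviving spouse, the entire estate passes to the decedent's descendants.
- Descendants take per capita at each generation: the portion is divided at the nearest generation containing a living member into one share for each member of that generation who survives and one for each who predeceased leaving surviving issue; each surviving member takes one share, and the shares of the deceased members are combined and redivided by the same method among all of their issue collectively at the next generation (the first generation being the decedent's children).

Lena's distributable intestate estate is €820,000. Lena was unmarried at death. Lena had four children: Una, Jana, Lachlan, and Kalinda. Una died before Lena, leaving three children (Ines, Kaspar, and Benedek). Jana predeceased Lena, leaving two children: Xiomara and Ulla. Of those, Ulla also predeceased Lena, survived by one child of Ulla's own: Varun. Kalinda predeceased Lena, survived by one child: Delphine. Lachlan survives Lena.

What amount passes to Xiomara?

The entire €820,000 passes to the descendants.
That amount (€820,000) is divided at the children's generation into 4 shares of €205,000. Lachlan takes €205,000. The 3 shares of the deceased (Una, Jana, and Kalinda) are combined into a pool of €615,000.
That pool (€615,000) is divided at the grandchildren's generation into 6 shares of €102,500. Ines, Kaspar, Benedek, Xiomara, and Delphine each take €102,500. The remaining share for the deceased Ulla (€102,500) is carried to the next generation.
That pool (€102,500) passes entirely to Varun, the sole taker at the great-grandchildren's generation.

Xiomara receives €102,500.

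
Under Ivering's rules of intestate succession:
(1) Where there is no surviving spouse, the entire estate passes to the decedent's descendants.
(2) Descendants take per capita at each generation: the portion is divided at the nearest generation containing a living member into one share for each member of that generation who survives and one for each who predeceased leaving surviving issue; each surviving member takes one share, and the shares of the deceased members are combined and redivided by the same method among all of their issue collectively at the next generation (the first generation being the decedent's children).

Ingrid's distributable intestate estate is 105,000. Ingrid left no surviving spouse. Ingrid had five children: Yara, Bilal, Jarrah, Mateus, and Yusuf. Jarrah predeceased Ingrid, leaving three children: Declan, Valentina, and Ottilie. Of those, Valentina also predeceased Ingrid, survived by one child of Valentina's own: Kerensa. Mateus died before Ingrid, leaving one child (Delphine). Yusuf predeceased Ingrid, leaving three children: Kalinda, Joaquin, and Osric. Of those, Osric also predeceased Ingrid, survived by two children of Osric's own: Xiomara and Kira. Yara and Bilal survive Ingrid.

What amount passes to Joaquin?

The entire 105,000 passes to the descendants.
That amount (105,000) is divided at the children's generation into 5 shares of 21,000. Yara and Bilal each take 21,000. The 3 shares of the deceased (Jarrah, Mateus, and Yusuf) are combined into a pool of 63,000.
That pool (63,000) is divided at the grandchildren's generation into 7 shares of 9,000. Declan, Ottilie, Delphine, Kalinda, and Joaquin each take 9,000. The 2 shares of the deceased (Valentina and Osric) are combined into a pool of 18,000.
That pool (18,000) is divided at the great-grandchildren's generation equally among Kerensa, Xiomara, and Kira: 6,000 each.

Joaquin receives 9,000.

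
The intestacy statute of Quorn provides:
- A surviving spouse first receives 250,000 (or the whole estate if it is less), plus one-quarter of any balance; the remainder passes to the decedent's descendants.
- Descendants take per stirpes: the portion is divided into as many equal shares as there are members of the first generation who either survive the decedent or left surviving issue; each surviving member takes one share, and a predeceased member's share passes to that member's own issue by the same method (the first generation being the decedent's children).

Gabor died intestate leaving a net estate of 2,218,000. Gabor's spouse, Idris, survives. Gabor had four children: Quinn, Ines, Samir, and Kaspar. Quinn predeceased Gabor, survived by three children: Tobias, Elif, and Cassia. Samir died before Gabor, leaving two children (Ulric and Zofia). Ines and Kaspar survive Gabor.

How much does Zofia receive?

Zofia receives 184,500.

Idris first takes 250,000, leaving a balance of 1,968,000. Idris then takes one-quarter of the balance (492,000), for a total of 742,000. The remaining 1,476,000 passes to the descendants.
The descendants' portion (1,476,000) is divided into 4 shares of 369,000: Ines and Kaspar each take 369,000; Quinn's 369,000 share passes to Quinn's issue; Samir's 369,000 share passes to Samir's issue.
Quinn's share (369,000) is divided into 3 shares of 123,000: Tobias, Elif, and Cassia each take 123,000.
Samir's share (369,000) is divided into 2 shares of 184,500: Ulric and Zofia each take 184,500.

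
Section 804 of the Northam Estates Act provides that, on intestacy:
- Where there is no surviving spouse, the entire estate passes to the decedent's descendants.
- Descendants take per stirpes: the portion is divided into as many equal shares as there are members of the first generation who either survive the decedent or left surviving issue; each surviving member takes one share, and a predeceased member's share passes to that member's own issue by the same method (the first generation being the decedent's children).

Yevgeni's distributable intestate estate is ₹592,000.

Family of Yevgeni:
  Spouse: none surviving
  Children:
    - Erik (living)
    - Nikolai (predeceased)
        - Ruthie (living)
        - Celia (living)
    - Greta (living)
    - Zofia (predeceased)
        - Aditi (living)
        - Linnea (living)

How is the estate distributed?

Erik: ₹148,000; Ruthie: ₹74,000; Celia: ₹74,000; Greta: ₹148,000; Aditi: ₹74,000; Linnea: ₹74,000

The entire ₹592,000 passes to the descendants.
That amount (₹592,000) is divided into 4 shares of ₹148,000: Erik and Greta each take ₹148,000; Nikolai's ₹148,000 share passes to Nikolai's issue; Zofia's ₹148,000 share passes to Zofia's issue.
Nikolai's share (₹148,000) is divided into 2 shares of ₹74,000: Ruthie and Celia each take ₹74,000.
Zofia's share (₹148,000) is divided into 2 shares of ₹74,000: Aditi and Linnea each take ₹74,000.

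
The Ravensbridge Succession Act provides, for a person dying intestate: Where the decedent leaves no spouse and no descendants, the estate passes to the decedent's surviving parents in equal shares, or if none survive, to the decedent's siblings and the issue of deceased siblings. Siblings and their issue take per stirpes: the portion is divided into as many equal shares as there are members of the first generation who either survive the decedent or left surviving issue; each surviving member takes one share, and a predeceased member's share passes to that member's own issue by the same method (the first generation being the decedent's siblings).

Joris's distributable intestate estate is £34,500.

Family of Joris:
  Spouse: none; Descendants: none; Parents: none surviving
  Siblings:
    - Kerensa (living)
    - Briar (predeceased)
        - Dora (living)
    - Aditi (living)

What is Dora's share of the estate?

Dora receives £11,500.

The entire £34,500 passes to the siblings and their issue.
That amount (£34,500) is divided into 3 shares of £11,500: Kerensa and Aditi each take £11,500; Briar's £11,500 share passes to Briar's issue.
Briar's share (£11,500) passes entirely to Dora.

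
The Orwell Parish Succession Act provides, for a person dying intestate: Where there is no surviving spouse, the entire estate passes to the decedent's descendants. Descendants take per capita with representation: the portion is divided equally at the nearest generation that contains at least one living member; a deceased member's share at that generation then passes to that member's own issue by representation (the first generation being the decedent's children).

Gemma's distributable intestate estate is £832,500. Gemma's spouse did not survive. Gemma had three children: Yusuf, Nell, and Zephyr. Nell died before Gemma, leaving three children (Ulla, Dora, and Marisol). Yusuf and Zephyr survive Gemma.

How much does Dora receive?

Dora receives £92,500.

The entire £832,500 passes to the descendants.
That amount (£832,500) is divided into 3 shares of £277,500: Yusuf and Zephyr each take £277,500; Nell's £277,500 share passes to Nell's issue.
Nell's share (£277,500) is divided into 3 shares of £92,500: Ulla, Dora, and Marisol each take £92,500.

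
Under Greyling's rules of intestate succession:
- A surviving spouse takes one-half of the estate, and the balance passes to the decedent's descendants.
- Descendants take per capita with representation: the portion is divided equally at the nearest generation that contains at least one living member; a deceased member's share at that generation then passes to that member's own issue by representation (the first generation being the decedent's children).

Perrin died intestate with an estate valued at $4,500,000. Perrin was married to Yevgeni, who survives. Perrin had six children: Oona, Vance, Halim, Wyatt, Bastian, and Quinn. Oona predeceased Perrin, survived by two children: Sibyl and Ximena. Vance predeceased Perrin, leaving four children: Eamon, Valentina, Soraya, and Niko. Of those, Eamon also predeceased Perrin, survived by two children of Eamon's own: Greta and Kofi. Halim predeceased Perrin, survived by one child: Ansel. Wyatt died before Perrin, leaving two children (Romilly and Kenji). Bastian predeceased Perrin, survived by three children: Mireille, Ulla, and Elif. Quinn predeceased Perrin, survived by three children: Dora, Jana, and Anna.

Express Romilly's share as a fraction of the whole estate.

Yevgeni takes one-half of $4,500,000 = $2,250,000. The remaining $2,250,000 passes to the descendants.
No child survives, so the initial division is made at the grandchildren's generation.
The descendants' portion ($2,250,000) is divided into 15 shares of $150,000: Sibyl, Ximena, Valentina, Soraya, Niko, Ansel, Romilly, Kenji, Mireille, Ulla, Elif, Dora, Jana, and Anna each take $150,000; Eamon's $150,000 share passes to Eamon's issue.
Eamon's share ($150,000) is divided into 2 shares of $75,000: Greta and Kofi each take $75,000.

Romilly receives 1/30 of the estate.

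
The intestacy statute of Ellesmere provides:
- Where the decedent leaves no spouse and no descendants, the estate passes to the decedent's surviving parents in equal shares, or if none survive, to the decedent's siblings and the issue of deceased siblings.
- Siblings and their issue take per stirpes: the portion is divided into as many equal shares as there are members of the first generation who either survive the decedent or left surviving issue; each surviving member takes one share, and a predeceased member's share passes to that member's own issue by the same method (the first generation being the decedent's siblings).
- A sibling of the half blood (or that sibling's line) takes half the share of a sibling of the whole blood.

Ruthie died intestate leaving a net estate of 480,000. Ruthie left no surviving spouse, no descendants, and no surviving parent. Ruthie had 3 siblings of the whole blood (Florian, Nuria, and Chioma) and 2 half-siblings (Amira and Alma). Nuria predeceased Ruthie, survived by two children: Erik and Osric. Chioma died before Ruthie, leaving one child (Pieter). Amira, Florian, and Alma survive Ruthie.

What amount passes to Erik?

The entire 480,000 passes to the siblings and their issue.
Counting each half-blood sibling's line as half a unit, there are 4 units in 480,000, so one unit is 120,000. Whole-blood lines (Florian, Nuria, and Chioma) take 120,000 each; half-blood lines (Amira and Alma) take 60,000 each.
Nuria's share (120,000) is divided into 2 shares of 60,000: Erik and Osric each take 60,000.
Chioma's share (120,000) passes entirely to Pieter.

Erik receives 60,000.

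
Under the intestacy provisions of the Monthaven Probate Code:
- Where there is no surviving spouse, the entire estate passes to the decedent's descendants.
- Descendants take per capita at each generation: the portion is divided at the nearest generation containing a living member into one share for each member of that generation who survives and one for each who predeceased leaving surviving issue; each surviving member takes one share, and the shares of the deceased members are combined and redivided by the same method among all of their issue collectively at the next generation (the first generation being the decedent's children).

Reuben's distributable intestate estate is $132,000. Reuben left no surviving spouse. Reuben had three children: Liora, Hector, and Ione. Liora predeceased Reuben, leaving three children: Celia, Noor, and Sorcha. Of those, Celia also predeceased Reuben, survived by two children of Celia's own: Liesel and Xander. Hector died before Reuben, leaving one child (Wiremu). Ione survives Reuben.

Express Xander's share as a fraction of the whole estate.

Xander receives 1/12 of the estate.

The entire $132,000 passes to the descendants.
That amount ($132,000) is divided at the children's generation into 3 shares of $44,000. Ione takes $44,000. The 2 shares of the deceased (Liora and Hector) are combined into a pool of $88,000.
That pool ($88,000) is divided at the grandchildren's generation into 4 shares of $22,000. Noor, Sorcha, and Wiremu each take $22,000. The remaining share for the deceased Celia ($22,000) is carried to the next generation.
That pool ($22,000) is divided at the great-grandchildren's generation equally among Liesel and Xander: $11,000 each.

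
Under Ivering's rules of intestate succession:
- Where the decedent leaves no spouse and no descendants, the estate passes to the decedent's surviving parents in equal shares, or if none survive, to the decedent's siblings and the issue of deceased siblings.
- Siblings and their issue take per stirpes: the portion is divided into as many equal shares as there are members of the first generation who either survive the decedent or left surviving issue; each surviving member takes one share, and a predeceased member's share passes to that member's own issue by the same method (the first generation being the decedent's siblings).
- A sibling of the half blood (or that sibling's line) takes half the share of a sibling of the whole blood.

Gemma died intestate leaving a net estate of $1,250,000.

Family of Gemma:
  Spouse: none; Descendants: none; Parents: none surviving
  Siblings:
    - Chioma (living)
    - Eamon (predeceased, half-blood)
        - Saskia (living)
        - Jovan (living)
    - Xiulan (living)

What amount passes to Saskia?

The entire $1,250,000 passes to the siblings and their issue.
Counting each half-blood sibling's line as half a unit, there are 5/2 units in $1,250,000, so one unit is $500,000. Whole-blood lines (Chioma and Xiulan) take $500,000 each; half-blood lines (Eamon) take $250,000 each.
Eamon's share ($250,000) is divided into 2 shares of $125,000: Saskia and Jovan each take $125,000.

Saskia receives $125,000.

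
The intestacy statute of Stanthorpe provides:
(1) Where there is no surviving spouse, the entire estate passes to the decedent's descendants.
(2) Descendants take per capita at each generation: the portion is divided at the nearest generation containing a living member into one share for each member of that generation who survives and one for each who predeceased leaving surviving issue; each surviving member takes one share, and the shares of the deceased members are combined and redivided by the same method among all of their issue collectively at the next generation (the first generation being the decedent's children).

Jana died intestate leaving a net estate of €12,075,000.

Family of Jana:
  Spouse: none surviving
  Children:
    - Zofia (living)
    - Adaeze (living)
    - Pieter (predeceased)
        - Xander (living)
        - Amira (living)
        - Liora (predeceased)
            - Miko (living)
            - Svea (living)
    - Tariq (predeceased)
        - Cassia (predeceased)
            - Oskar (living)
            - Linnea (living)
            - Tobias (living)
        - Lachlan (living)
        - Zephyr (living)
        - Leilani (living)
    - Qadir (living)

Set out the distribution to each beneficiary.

The entire €12,075,000 passes to the descendants.
That amount (€12,075,000) is divided at the children's generation into 5 shares of €2,415,000. Zofia, Adaeze, and Qadir each take €2,415,000. The 2 shares of the deceased (Pieter and Tariq) are combined into a pool of €4,830,000.
That pool (€4,830,000) is divided at the grandchildren's generation into 7 shares of €690,000. Xander, Amira, Lachlan, Zephyr, and Leilani each take €690,000. The 2 shares of the deceased (Liora and Cassia) are combined into a pool of €1,380,000.
That pool (€1,380,000) is divided at the great-grandchildren's generation equally among Miko, Svea, Oskar, Linnea, and Tobias: €276,000 each.

Zofia: €2,415,000; Adaeze: €2,415,000; Xander: €690,000; Amira: €690,000; Miko: €276,000; Svea: €276,000; Oskar: €276,000; Linnea: €276,000; Tobias: €276,000; Lachlan: €690,000; Zephyr: €690,000; Leilani: €690,000; Qadir: €2,415,000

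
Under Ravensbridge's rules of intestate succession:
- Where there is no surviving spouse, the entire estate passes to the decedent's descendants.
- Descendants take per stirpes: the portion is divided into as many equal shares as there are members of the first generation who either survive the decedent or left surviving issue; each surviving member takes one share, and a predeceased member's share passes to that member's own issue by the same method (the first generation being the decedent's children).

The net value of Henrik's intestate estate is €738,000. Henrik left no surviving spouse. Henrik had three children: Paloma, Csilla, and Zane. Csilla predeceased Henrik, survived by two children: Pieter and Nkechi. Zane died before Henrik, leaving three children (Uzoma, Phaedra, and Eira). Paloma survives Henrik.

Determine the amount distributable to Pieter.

Pieter receives €123,000.

The entire €738,000 passes to the descendants.
That amount (€738,000) is divided into 3 shares of €246,000: Paloma takes €246,000; Csilla's €246,000 share passes to Csilla's issue; Zane's €246,000 share passes to Zane's issue.
Csilla's share (€246,000) is divided into 2 shares of €123,000: Pieter and Nkechi each take €123,000.
Zane's share (€246,000) is divided into 3 shares of €82,000: Uzoma, Phaedra, and Eira each take €82,000.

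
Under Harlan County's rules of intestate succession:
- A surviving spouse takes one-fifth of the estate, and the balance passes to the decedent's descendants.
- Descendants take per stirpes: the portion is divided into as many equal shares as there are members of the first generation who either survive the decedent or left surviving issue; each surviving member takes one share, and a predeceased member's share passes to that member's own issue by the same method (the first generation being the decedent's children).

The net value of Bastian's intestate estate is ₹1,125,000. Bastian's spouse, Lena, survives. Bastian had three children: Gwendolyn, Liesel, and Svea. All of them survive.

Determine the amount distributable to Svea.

Svea receives ₹300,000.

Lena takes one-fifth of ₹1,125,000 = ₹225,000. The remaining ₹900,000 passes to the descendants.
The descendants' portion (₹900,000) is divided into 3 shares of ₹300,000: Gwendolyn, Liesel, and Svea each take ₹300,000.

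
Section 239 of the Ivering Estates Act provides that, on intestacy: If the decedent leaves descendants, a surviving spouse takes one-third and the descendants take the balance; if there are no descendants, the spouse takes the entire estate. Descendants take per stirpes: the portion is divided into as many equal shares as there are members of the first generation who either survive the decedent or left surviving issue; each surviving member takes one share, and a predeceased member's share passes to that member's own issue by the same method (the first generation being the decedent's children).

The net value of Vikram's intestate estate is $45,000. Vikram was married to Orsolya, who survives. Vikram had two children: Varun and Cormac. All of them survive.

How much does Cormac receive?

Orsolya takes one-third of $45,000 = $15,000. The remaining $30,000 passes to the descendants.
The descendants' portion ($30,000) is divided into 2 shares of $15,000: Varun and Cormac each take $15,000.

Cormac receives $15,000.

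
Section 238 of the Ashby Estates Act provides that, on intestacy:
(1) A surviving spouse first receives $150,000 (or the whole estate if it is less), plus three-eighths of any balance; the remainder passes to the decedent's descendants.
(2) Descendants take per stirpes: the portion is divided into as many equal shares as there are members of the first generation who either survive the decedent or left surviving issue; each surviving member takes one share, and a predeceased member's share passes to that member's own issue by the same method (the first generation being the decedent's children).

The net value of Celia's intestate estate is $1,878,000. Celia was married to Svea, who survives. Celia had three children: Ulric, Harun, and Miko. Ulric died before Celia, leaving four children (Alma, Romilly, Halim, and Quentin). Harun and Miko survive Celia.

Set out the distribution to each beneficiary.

Svea: $798,000; Alma: $90,000; Romilly: $90,000; Halim: $90,000; Quentin: $90,000; Harun: $360,000; Miko: $360,000

Svea first takes $150,000, leaving a balance of $1,728,000. Svea then takes three-eighths of the balance ($648,000), for a total of $798,000. The remaining $1,080,000 passes to the descendants.
The descendants' portion ($1,080,000) is divided into 3 shares of $360,000: Harun and Miko each take $360,000; Ulric's $360,000 share passes to Ulric's issue.
Ulric's share ($360,000) is divided into 4 shares of $90,000: Alma, Romilly, Halim, and Quentin each take $90,000.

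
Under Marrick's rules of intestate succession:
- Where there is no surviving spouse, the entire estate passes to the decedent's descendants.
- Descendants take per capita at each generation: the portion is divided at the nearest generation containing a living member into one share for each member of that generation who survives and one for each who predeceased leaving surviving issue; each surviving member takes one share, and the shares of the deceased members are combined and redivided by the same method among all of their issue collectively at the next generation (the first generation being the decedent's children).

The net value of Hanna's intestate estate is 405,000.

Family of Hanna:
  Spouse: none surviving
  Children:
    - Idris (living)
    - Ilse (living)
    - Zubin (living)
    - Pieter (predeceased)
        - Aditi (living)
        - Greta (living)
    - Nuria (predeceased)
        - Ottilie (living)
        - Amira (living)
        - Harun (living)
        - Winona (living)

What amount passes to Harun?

The entire 405,000 passes to the descendants.
That amount (405,000) is divided at the children's generation into 5 shares of 81,000. Idris, Ilse, and Zubin each take 81,000. The 2 shares of the deceased (Pieter and Nuria) are combined into a pool of 162,000.
That pool (162,000) is divided at the grandchildren's generation equally among Aditi, Greta, Ottilie, Amira, Harun, and Winona: 27,000 each.

Harun receives 27,000.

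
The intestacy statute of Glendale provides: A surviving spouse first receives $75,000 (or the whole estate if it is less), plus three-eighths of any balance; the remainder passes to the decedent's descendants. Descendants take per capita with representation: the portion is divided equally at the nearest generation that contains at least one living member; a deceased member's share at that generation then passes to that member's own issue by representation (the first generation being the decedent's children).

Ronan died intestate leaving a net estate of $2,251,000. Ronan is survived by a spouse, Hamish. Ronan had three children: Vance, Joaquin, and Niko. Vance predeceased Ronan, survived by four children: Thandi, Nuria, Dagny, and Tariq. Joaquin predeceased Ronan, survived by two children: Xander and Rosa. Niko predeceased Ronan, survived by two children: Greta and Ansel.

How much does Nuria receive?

Nuria receives $170,000.

Hamish first takes $75,000, leaving a balance of $2,176,000. Hamish then takes three-eighths of the balance ($816,000), for a total of $891,000. The remaining $1,360,000 passes to the descendants.
No child survives, so the initial division is made at the grandchildren's generation.
The descendants' portion ($1,360,000) is divided into 8 shares of $170,000: Thandi, Nuria, Dagny, Tariq, Xander, Rosa, Greta, and Ansel each take $170,000.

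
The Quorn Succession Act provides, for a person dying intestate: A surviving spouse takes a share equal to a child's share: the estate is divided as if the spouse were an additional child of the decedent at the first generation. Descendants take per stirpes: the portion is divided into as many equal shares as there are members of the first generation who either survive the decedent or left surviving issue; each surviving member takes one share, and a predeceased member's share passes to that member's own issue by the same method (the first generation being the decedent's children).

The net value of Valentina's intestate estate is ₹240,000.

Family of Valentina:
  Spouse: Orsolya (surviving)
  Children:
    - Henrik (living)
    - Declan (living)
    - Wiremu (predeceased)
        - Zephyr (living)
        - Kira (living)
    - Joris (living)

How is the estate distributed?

The spouse counts as an additional share at the children's level, so there are 5 primary shares of ₹48,000. Orsolya takes one such share (₹48,000).
The children's combined portion (₹192,000) is divided into 4 shares of ₹48,000: Henrik, Declan, and Joris each take ₹48,000; Wiremu's ₹48,000 share passes to Wiremu's issue.
Wiremu's share (₹48,000) is divided into 2 shares of ₹24,000: Zephyr and Kira each take ₹24,000.

Orsolya: ₹48,000; Henrik: ₹48,000; Declan: ₹48,000; Zephyr: ₹24,000; Kira: ₹24,000; Joris: ₹48,000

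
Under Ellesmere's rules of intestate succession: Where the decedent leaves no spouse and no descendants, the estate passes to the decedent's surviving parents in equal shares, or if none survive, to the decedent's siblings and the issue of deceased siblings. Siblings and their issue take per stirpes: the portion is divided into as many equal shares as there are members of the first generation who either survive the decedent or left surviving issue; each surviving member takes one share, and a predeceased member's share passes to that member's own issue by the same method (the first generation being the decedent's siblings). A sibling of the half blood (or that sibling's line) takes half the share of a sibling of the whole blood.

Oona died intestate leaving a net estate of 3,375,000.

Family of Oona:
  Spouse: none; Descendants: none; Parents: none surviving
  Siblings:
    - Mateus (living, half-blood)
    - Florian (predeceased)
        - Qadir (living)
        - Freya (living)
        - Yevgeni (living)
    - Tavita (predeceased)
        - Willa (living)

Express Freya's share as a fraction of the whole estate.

The entire 3,375,000 passes to the siblings and their issue.
Counting each half-blood sibling's line as half a unit, there are 5/2 units in 3,375,000, so one unit is 1,350,000. Whole-blood lines (Florian and Tavita) take 1,350,000 each; half-blood lines (Mateus) take 675,000 each.
Florian's share (1,350,000) is divided into 3 shares of 450,000: Qadir, Freya, and Yevgeni each take 450,000.
Tavita's share (1,350,000) passes entirely to Willa.

Freya receives 2/15 of the estate.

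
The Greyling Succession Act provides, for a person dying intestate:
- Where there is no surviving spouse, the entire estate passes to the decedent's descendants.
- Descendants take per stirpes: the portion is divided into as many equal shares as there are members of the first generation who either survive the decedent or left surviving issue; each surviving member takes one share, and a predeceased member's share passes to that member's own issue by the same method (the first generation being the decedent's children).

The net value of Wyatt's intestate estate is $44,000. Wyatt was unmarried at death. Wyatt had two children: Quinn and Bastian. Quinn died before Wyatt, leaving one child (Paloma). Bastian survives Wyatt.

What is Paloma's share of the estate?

Paloma receives $22,000.

The entire $44,000 passes to the descendants.
That amount ($44,000) is divided into 2 shares of $22,000: Bastian takes $22,000; Quinn's $22,000 share passes to Quinn's issue.
Quinn's share ($22,000) passes entirely to Paloma.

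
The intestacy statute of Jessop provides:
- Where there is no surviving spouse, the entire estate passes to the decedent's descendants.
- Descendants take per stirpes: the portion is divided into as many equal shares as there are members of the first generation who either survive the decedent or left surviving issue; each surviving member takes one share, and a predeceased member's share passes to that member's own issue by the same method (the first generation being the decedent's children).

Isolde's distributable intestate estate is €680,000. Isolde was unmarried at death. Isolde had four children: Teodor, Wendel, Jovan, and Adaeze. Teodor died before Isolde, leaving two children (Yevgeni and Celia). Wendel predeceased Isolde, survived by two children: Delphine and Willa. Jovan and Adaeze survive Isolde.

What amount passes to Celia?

Celia receives €85,000.

The entire €680,000 passes to the descendants.
That amount (€680,000) is divided into 4 shares of €170,000: Jovan and Adaeze each take €170,000; Teodor's €170,000 share passes to Teodor's issue; Wendel's €170,000 share passes to Wendel's issue.
Teodor's share (€170,000) is divided into 2 shares of €85,000: Yevgeni and Celia each take €85,000.
Wendel's share (€170,000) is divided into 2 shares of €85,000: Delphine and Willa each take €85,000.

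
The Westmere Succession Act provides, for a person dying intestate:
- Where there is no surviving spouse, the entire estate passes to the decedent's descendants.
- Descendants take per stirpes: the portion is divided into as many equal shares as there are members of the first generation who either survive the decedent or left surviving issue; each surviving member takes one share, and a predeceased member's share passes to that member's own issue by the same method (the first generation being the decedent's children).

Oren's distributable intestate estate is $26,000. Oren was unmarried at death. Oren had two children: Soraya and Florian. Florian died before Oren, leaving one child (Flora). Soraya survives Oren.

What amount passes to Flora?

The entire $26,000 passes to the descendants.
That amount ($26,000) is divided into 2 shares of $13,000: Soraya takes $13,000; Florian's $13,000 share passes to Florian's issue.
Florian's share ($13,000) passes entirely to Flora.

Flora receives $13,000.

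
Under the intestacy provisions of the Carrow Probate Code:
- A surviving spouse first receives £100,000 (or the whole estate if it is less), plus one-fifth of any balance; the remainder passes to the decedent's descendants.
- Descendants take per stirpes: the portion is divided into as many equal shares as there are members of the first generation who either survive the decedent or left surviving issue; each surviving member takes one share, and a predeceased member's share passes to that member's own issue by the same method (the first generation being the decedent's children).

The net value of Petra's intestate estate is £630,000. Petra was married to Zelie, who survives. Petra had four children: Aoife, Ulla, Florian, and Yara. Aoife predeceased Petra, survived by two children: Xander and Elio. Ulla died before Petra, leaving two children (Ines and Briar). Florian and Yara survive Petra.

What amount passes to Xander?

Xander receives £53,000.

Zelie first takes £100,000, leaving a balance of £530,000. Zelie then takes one-fifth of the balance (£106,000), for a total of £206,000. The remaining £424,000 passes to the descendants.
The descendants' portion (£424,000) is divided into 4 shares of £106,000: Florian and Yara each take £106,000; Aoife's £106,000 share passes to Aoife's issue; Ulla's £106,000 share passes to Ulla's issue.
Aoife's share (£106,000) is divided into 2 shares of £53,000: Xander and Elio each take £53,000.
Ulla's share (£106,000) is divided into 2 shares of £53,000: Ines and Briar each take £53,000.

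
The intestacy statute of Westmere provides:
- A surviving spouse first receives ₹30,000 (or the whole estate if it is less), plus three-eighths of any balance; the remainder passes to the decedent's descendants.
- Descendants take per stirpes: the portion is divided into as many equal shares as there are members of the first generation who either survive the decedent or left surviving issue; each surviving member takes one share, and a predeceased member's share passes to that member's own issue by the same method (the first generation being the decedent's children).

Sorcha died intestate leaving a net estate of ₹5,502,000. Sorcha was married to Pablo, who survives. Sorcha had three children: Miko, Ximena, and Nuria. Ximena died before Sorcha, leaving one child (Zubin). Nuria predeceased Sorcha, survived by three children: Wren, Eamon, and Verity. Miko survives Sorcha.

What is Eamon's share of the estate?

Pablo first takes ₹30,000, leaving a balance of ₹5,472,000. Pablo then takes three-eighths of the balance (₹2,052,000), for a total of ₹2,082,000. The remaining ₹3,420,000 passes to the descendants.
The descendants' portion (₹3,420,000) is divided into 3 shares of ₹1,140,000: Miko takes ₹1,140,000; Ximena's ₹1,140,000 share passes to Ximena's issue; Nuria's ₹1,140,000 share passes to Nuria's issue.
Ximena's share (₹1,140,000) passes entirely to Zubin.
Nuria's share (₹1,140,000) is divided into 3 shares of ₹380,000: Wren, Eamon, and Verity each take ₹380,000.

Eamon receives ₹380,000.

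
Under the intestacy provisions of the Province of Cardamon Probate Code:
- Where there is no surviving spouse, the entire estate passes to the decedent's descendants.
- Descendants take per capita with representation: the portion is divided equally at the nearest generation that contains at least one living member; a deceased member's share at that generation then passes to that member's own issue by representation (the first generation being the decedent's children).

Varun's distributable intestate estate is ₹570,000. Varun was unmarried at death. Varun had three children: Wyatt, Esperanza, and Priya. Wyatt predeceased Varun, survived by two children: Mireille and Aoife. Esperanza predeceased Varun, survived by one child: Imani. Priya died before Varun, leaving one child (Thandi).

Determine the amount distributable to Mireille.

The entire ₹570,000 passes to the descendants.
No child survives, so the initial division is made at the grandchildren's generation.
That amount (₹570,000) is divided into 4 shares of ₹142,500: Mireille, Aoife, Imani, and Thandi each take ₹142,500.

Mireille receives ₹142,500.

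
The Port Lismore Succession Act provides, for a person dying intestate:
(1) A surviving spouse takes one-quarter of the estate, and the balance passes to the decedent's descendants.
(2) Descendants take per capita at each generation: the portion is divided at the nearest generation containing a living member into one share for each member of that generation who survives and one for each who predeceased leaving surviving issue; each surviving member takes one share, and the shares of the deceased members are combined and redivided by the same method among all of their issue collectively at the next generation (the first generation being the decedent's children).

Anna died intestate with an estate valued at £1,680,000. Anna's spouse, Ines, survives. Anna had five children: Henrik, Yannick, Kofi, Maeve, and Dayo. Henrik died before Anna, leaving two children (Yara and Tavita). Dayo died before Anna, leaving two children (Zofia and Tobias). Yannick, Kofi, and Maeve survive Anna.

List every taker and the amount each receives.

Ines takes one-quarter of £1,680,000 = £420,000. The remaining £1,260,000 passes to the descendants.
The descendants' portion (£1,260,000) is divided at the children's generation into 5 shares of £252,000. Yannick, Kofi, and Maeve each take £252,000. The 2 shares of the deceased (Henrik and Dayo) are combined into a pool of £504,000.
That pool (£504,000) is divided at the grandchildren's generation equally among Yara, Tavita, Zofia, and Tobias: £126,000 each.

Ines: £420,000; Yara: £126,000; Tavita: £126,000; Yannick: £252,000; Kofi: £252,000; Maeve: £252,000; Zofia: £126,000; Tobias: £126,000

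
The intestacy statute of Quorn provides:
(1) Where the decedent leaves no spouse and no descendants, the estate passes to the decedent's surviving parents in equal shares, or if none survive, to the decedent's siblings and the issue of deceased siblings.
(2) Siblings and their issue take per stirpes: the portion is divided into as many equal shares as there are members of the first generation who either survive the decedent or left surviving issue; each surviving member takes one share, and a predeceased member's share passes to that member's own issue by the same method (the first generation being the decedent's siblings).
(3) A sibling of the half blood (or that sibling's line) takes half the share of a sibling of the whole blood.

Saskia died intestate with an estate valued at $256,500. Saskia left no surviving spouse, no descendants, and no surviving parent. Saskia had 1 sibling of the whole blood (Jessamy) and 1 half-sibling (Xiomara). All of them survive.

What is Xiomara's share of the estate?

The entire $256,500 passes to the siblings and their issue.
Counting each half-blood sibling's line as half a unit, there are 3/2 units in $256,500, so one unit is $171,000. Whole-blood lines (Jessamy) take $171,000 each; half-blood lines (Xiomara) take $85,500 each.

Xiomara receives $85,500.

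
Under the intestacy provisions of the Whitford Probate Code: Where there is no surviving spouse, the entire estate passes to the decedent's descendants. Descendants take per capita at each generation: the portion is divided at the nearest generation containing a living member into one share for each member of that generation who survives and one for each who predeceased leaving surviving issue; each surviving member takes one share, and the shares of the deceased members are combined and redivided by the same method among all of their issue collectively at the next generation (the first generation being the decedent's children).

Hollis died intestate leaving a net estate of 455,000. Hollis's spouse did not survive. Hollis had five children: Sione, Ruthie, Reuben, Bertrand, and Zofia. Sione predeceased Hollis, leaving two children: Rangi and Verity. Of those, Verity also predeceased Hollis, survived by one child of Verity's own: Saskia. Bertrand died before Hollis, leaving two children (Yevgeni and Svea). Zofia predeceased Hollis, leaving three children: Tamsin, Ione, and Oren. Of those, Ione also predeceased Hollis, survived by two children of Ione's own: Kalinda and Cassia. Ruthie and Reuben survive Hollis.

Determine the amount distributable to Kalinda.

The entire 455,000 passes to the descendants.
That amount (455,000) is divided at the children's generation into 5 shares of 91,000. Ruthie and Reuben each take 91,000. The 3 shares of the deceased (Sione, Bertrand, and Zofia) are combined into a pool of 273,000.
That pool (273,000) is divided at the grandchildren's generation into 7 shares of 39,000. Rangi, Yevgeni, Svea, Tamsin, and Oren each take 39,000. The 2 shares of the deceased (Verity and Ione) are combined into a pool of 78,000.
That pool (78,000) is divided at the great-grandchildren's generation equally among Saskia, Kalinda, and Cassia: 26,000 each.

Kalinda receives 26,000.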